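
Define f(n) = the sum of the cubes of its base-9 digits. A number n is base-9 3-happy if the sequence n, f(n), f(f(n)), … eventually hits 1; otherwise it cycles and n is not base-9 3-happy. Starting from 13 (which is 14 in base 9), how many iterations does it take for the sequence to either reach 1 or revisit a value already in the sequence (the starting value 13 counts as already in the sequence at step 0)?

13 = (1,4)_9 → 1³ + 4³ = 1 + 64 = 65
65 = (7,2)_9 → 7³ + 2³ = 343 + 8 = 351
351 = (4,3,0)_9 → 4³ + 3³ + 0³ = 64 + 27 + 0 = 91
91 = (1,1,1)_9 → 1³ + 1³ + 1³ = 1 + 1 + 1 = 3
3 = (3)_9 → 3³ = 27
27 = (3,0)_9 → 3³ + 0³ = 27 + 0 = 27  — 27 repeats.
That took 6 steps.

6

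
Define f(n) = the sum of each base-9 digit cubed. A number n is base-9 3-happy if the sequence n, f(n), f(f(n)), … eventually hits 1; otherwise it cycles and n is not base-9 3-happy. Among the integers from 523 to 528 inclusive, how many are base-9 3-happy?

2

523: 523 → 281 → 99 → 9 → 1  — base-9 3-happy
524: 524 → 288 → 152 → 856 → 128 → 134 → 638 → 1198 → 470 → 476 → 980 → 540 → 432 → 152  — not base-9 3-happy
525: 525 → 307 → 371 → 197 → 547 → 775 → 127 → 127  — not base-9 3-happy
526: 526 → 344 → 80 → 1024 → 496 → 218 → 232 → 694 → 638 → 1198 → 470 → 476 → 980 → 540 → 432 → 152 → 856 → 128 → 134 → 638  — not base-9 3-happy
527: 527 → 405 → 125 → 577 → 345 → 99 → 9 → 1  — base-9 3-happy
528: 528 → 496 → 218 → 232 → 694 → 638 → 1198 → 470 → 476 → 980 → 540 → 432 → 152 → 856 → 128 → 134 → 638  — not base-9 3-happy
base-9 3-happy: 523, 527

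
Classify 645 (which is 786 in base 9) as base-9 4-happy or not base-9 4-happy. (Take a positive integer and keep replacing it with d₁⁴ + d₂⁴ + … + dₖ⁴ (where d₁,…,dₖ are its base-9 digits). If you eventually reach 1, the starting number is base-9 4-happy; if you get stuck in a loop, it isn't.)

base-9 4-happy

645 = (7,8,6)_9 → 7⁴ + 8⁴ + 6⁴ = 2401 + 4096 + 1296 = 7793
7793 = (1,1,6,1,8)_9 → 1⁴ + 1⁴ + 6⁴ + 1⁴ + 8⁴ = 1 + 1 + 1296 + 1 + 4096 = 5395
5395 = (7,3,5,4)_9 → 7⁴ + 3⁴ + 5⁴ + 4⁴ = 2401 + 81 + 625 + 256 = 3363
3363 = (4,5,4,6)_9 → 4⁴ + 5⁴ + 4⁴ + 6⁴ = 256 + 625 + 256 + 1296 = 2433
2433 = (3,3,0,3)_9 → 3⁴ + 3⁴ + 0⁴ + 3⁴ = 81 + 81 + 0 + 81 = 243
243 = (3,0,0)_9 → 3⁴ + 0⁴ + 0⁴ = 81 + 0 + 0 = 81
81 = (1,0,0)_9 → 1⁴ + 0⁴ + 0⁴ = 1 + 0 + 0 = 1  — reached 1.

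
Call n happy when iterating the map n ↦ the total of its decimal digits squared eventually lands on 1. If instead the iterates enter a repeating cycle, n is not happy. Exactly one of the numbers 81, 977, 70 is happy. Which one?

70

81: 81 → 65 → 61 → 37 → 58 → 89 → 145 → 42 → 20 → 4 → 16 → 37  — repeats 37 (not happy)
977: 977 → 179 → 131 → 11 → 2 → 4 → 16 → 37 → 58 → 89 → 145 → 42 → 20 → 4  — repeats 4 (not happy)
70: 70 → 49 → 97 → 130 → 10 → 1  — reaches 1 (happy)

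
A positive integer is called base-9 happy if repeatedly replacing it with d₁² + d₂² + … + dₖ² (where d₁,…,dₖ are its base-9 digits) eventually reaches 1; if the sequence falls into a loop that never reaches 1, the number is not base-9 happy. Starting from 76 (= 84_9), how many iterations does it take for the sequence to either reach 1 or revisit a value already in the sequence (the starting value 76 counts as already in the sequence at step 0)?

8

76 = (8,4)_9 → 8² + 4² = 80
80 = (8,8)_9 → 8² + 8² = 128
128 = (1,5,2)_9 → 1² + 5² + 2² = 30
30 = (3,3)_9 → 3² + 3² = 18
18 = (2,0)_9 → 2² + 0² = 4
4 = (4)_9 → 4² = 16
16 = (1,7)_9 → 1² + 7² = 50
50 = (5,5)_9 → 5² + 5² = 50  — 50 repeats.
That took 8 steps.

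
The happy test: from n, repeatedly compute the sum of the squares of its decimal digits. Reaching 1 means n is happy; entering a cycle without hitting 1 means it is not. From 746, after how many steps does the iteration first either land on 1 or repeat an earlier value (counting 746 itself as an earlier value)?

11

746 → 101
101 → 2
2 → 4
4 → 16
16 → 37
37 → 58
58 → 89
89 → 145
145 → 42
42 → 20
20 → 4  — 4 repeats.
That took 11 steps.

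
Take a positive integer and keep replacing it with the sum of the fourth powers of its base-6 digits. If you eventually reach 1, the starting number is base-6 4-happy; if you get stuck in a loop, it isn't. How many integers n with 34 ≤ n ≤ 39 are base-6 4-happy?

34: 34 → 881 → 897 → 962 → 544 → 353 → 963 → 609 → 978 → 338 → 114 → 82 → 273 → 164 → 353  (repeats 353)
35: 35 → 1250 → 1153 → 642 → 1266 → 1251 → 1218 → 1331 → 1251  (repeats 1251)
36: 36 → 1  (reaches 1)
37: 37 → 2 → 16 → 272 → 99 → 353 → 963 → 609 → 978 → 338 → 114 → 82 → 273 → 164 → 353  (repeats 353)
38: 38 → 17 → 641 → 1522 → 259 → 4 → 256 → 258 → 3 → 81 → 98 → 288 → 17  (repeats 17)
39: 39 → 82 → 273 → 164 → 353 → 963 → 609 → 978 → 338 → 114 → 82  (repeats 82)
base-6 4-happy: 36

1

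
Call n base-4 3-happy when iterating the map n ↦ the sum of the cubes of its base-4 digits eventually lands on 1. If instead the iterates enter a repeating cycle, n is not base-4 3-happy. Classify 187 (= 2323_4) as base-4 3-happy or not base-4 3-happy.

187 = (2,3,2,3)_4 → 70
70 = (1,0,1,2)_4 → 10
10 = (2,2)_4 → 16
16 = (1,0,0)_4 → 1  — reached 1.

base-4 3-happy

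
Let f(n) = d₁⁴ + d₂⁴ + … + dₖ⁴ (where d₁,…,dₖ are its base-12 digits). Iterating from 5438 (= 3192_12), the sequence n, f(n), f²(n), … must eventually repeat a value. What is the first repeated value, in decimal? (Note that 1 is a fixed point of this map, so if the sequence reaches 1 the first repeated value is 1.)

6659

5438 = (3,1,9,2)_12 → 3⁴ + 1⁴ + 9⁴ + 2⁴ = 81 + 1 + 6561 + 16 = 6659
6659 = (3,10,2,11)_12 → 3⁴ + 10⁴ + 2⁴ + 11⁴ = 81 + 10000 + 16 + 14641 = 24738
24738 = (1,2,3,9,6)_12 → 1⁴ + 2⁴ + 3⁴ + 9⁴ + 6⁴ = 1 + 16 + 81 + 6561 + 1296 = 7955
7955 = (4,7,2,11)_12 → 4⁴ + 7⁴ + 2⁴ + 11⁴ = 256 + 2401 + 16 + 14641 = 17314
17314 = (10,0,2,10)_12 → 10⁴ + 0⁴ + 2⁴ + 10⁴ = 10000 + 0 + 16 + 10000 = 20016
20016 = (11,7,0,0)_12 → 11⁴ + 7⁴ + 0⁴ + 0⁴ = 14641 + 2401 + 0 + 0 = 17042
17042 = (9,10,4,2)_12 → 9⁴ + 10⁴ + 4⁴ + 2⁴ = 6561 + 10000 + 256 + 16 = 16833
16833 = (9,8,10,9)_12 → 9⁴ + 8⁴ + 10⁴ + 9⁴ = 6561 + 4096 + 10000 + 6561 = 27218
27218 = (1,3,9,0,2)_12 → 1⁴ + 3⁴ + 9⁴ + 0⁴ + 2⁴ = 1 + 81 + 6561 + 0 + 16 = 6659  — 6659 already appeared earlier.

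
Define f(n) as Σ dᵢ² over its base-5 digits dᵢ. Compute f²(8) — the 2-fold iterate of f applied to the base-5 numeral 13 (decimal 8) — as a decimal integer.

4

8 = (1,3)_5 → 1² + 3² = 10
10 = (2,0)_5 → 2² + 0² = 4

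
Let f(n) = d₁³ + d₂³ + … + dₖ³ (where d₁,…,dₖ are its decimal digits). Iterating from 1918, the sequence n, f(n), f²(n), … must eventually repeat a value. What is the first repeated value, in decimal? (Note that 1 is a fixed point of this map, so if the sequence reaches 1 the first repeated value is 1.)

1

1918 → 1³ + 9³ + 1³ + 8³ = 1 + 729 + 1 + 512 = 1243
1243 → 1³ + 2³ + 4³ + 3³ = 1 + 8 + 64 + 27 = 100
100 → 1³ + 0³ + 0³ = 1 + 0 + 0 = 1  — reached the fixed point 1.
1 → 1, so 1 is the first repeated value.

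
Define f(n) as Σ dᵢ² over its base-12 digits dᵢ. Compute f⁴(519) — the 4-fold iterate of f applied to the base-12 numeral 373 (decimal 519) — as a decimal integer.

519 = (3,7,3)_12 → 3² + 7² + 3² = 9 + 49 + 9 = 67
67 = (5,7)_12 → 5² + 7² = 25 + 49 = 74
74 = (6,2)_12 → 6² + 2² = 36 + 4 = 40
40 = (3,4)_12 → 3² + 4² = 9 + 16 = 25

25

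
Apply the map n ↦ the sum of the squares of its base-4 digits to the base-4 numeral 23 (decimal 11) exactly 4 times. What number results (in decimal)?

11 = (2,3)_4 → 2² + 3² = 13
13 = (3,1)_4 → 3² + 1² = 10
10 = (2,2)_4 → 2² + 2² = 8
8 = (2,0)_4 → 2² + 0² = 4

4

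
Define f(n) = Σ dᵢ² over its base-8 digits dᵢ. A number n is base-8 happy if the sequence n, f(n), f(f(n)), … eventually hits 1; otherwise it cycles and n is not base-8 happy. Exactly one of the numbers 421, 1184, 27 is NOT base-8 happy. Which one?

421: 421 → 77 → 27 → 18 → 8 → 1  — reaches 1 (base-8 happy)
1184: 1184 → 24 → 9 → 2 → 4 → 16 → 4  — repeats 4 (not base-8 happy)
27: 27 → 18 → 8 → 1  — reaches 1 (base-8 happy)

1184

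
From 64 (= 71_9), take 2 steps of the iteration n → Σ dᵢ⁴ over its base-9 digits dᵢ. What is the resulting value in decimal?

4818

64 = (7,1)_9 → 2402
2402 = (3,2,5,8)_9 → 4818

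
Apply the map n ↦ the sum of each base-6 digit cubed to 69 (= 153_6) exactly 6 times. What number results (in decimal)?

91

69 = (1,5,3)_6 → 1³ + 5³ + 3³ = 153
153 = (4,1,3)_6 → 4³ + 1³ + 3³ = 92
92 = (2,3,2)_6 → 2³ + 3³ + 2³ = 43
43 = (1,1,1)_6 → 1³ + 1³ + 1³ = 3
3 = (3)_6 → 3³ = 27
27 = (4,3)_6 → 4³ + 3³ = 91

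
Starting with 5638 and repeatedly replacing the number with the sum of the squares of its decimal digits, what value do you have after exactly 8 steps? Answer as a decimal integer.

145

5638 → 5² + 6² + 3² + 8² = 134
134 → 1² + 3² + 4² = 26
26 → 2² + 6² = 40
40 → 4² + 0² = 16
16 → 1² + 6² = 37
37 → 3² + 7² = 58
58 → 5² + 8² = 89
89 → 8² + 9² = 145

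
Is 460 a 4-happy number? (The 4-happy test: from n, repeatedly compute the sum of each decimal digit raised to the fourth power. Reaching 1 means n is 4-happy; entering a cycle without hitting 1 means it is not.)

not 4-happy

460 → 4⁴ + 6⁴ + 0⁴ = 256 + 1296 + 0 = 1552
1552 → 1⁴ + 5⁴ + 5⁴ + 2⁴ = 1 + 625 + 625 + 16 = 1267
1267 → 1⁴ + 2⁴ + 6⁴ + 7⁴ = 1 + 16 + 1296 + 2401 = 3714
3714 → 3⁴ + 7⁴ + 1⁴ + 4⁴ = 81 + 2401 + 1 + 256 = 2739
2739 → 2⁴ + 7⁴ + 3⁴ + 9⁴ = 16 + 2401 + 81 + 6561 = 9059
9059 → 9⁴ + 0⁴ + 5⁴ + 9⁴ = 6561 + 0 + 625 + 6561 = 13747
13747 → 1⁴ + 3⁴ + 7⁴ + 4⁴ + 7⁴ = 1 + 81 + 2401 + 256 + 2401 = 5140
5140 → 5⁴ + 1⁴ + 4⁴ + 0⁴ = 625 + 1 + 256 + 0 = 882
882 → 8⁴ + 8⁴ + 2⁴ = 4096 + 4096 + 16 = 8208
8208 → 8⁴ + 2⁴ + 0⁴ + 8⁴ = 4096 + 16 + 0 + 4096 = 8208  — 8208 already seen; the sequence cycles without reaching 1.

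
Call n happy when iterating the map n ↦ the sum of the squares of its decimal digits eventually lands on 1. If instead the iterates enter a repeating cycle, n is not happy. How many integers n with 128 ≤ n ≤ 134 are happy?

3

128: 128 → 69 → 117 → 51 → 26 → 40 → 16 → 37 → 58 → 89 → 145 → 42 → 20 → 4 → 16  (repeats 16)
129: 129 → 86 → 100 → 1  (reaches 1)
130: 130 → 10 → 1  (reaches 1)
131: 131 → 11 → 2 → 4 → 16 → 37 → 58 → 89 → 145 → 42 → 20 → 4  (repeats 4)
132: 132 → 14 → 17 → 50 → 25 → 29 → 85 → 89 → 145 → 42 → 20 → 4 → 16 → 37 → 58 → 89  (repeats 89)
133: 133 → 19 → 82 → 68 → 100 → 1  (reaches 1)
134: 134 → 26 → 40 → 16 → 37 → 58 → 89 → 145 → 42 → 20 → 4 → 16  (repeats 16)
happy: 129, 130, 133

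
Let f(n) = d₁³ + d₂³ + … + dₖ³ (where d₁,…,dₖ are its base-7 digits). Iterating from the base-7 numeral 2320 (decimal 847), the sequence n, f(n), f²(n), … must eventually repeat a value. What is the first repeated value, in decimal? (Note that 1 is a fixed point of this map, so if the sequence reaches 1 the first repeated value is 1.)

217

847 = (2,3,2,0)_7 → 2³ + 3³ + 2³ + 0³ = 43
43 = (6,1)_7 → 6³ + 1³ = 217
217 = (4,3,0)_7 → 4³ + 3³ + 0³ = 91
91 = (1,6,0)_7 → 1³ + 6³ + 0³ = 217  — 217 already appeared earlier.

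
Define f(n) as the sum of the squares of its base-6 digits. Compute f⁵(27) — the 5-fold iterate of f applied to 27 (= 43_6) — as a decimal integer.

26

27 = (4,3)_6 → 4² + 3² = 25
25 = (4,1)_6 → 4² + 1² = 17
17 = (2,5)_6 → 2² + 5² = 29
29 = (4,5)_6 → 4² + 5² = 41
41 = (1,0,5)_6 → 1² + 0² + 5² = 26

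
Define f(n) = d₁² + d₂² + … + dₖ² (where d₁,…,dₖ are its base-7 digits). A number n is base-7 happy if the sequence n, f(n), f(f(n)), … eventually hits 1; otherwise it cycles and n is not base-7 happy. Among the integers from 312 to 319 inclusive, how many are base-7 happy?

1

312: 312 → 56 → 2 → 4 → 16 → 8 → 2  — not base-7 happy
313: 313 → 65 → 9 → 5 → 25 → 25  — not base-7 happy
314: 314 → 76 → 46 → 52 → 10 → 10  — not base-7 happy
315: 315 → 45 → 45  — not base-7 happy
316: 316 → 46 → 52 → 10 → 10  — not base-7 happy
317: 317 → 49 → 1  — base-7 happy
318: 318 → 54 → 26 → 34 → 52 → 10 → 10  — not base-7 happy
319: 319 → 61 → 27 → 45 → 45  — not base-7 happy
base-7 happy: 317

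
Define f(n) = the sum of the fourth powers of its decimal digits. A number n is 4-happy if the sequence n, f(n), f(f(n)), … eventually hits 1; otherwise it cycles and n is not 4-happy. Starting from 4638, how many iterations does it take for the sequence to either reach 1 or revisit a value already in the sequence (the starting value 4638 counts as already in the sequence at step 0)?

4638 → 4⁴ + 6⁴ + 3⁴ + 8⁴ = 5729
5729 → 5⁴ + 7⁴ + 2⁴ + 9⁴ = 9603
9603 → 9⁴ + 6⁴ + 0⁴ + 3⁴ = 7938
7938 → 7⁴ + 9⁴ + 3⁴ + 8⁴ = 13139
13139 → 1⁴ + 3⁴ + 1⁴ + 3⁴ + 9⁴ = 6725
6725 → 6⁴ + 7⁴ + 2⁴ + 5⁴ = 4338
4338 → 4⁴ + 3⁴ + 3⁴ + 8⁴ = 4514
4514 → 4⁴ + 5⁴ + 1⁴ + 4⁴ = 1138
1138 → 1⁴ + 1⁴ + 3⁴ + 8⁴ = 4179
4179 → 4⁴ + 1⁴ + 7⁴ + 9⁴ = 9219
9219 → 9⁴ + 2⁴ + 1⁴ + 9⁴ = 13139  — 13139 repeats.
That took 11 steps.

11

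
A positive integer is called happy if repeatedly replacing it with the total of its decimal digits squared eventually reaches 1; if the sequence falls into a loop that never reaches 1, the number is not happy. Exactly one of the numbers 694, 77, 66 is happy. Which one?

694: 694 → 133 → 19 → 82 → 68 → 100 → 1  — reaches 1 (happy)
77: 77 → 98 → 145 → 42 → 20 → 4 → 16 → 37 → 58 → 89 → 145  — repeats 145 (not happy)
66: 66 → 72 → 53 → 34 → 25 → 29 → 85 → 89 → 145 → 42 → 20 → 4 → 16 → 37 → 58 → 89  — repeats 89 (not happy)

694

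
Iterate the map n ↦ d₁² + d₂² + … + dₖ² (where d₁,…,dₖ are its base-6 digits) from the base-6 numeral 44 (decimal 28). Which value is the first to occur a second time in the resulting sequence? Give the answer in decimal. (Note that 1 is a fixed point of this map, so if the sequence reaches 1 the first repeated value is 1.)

28 = (4,4)_6 → 4² + 4² = 16 + 16 = 32
32 = (5,2)_6 → 5² + 2² = 25 + 4 = 29
29 = (4,5)_6 → 4² + 5² = 16 + 25 = 41
41 = (1,0,5)_6 → 1² + 0² + 5² = 1 + 0 + 25 = 26
26 = (4,2)_6 → 4² + 2² = 16 + 4 = 20
20 = (3,2)_6 → 3² + 2² = 9 + 4 = 13
13 = (2,1)_6 → 2² + 1² = 4 + 1 = 5
5 = (5)_6 → 5² = 25
25 = (4,1)_6 → 4² + 1² = 16 + 1 = 17
17 = (2,5)_6 → 2² + 5² = 4 + 25 = 29  — 29 already appeared earlier.

29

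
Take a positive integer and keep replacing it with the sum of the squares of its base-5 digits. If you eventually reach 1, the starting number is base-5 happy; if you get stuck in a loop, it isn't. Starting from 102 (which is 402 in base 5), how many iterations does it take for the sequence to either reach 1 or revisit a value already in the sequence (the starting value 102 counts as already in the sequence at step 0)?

5

102 = (4,0,2)_5 → 4² + 0² + 2² = 20
20 = (4,0)_5 → 4² + 0² = 16
16 = (3,1)_5 → 3² + 1² = 10
10 = (2,0)_5 → 2² + 0² = 4
4 = (4)_5 → 4² = 16  — 16 repeats.
That took 5 steps.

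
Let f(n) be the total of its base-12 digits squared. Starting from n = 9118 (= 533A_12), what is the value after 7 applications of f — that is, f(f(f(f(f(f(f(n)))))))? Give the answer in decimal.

9118 = (5,3,3,10)_12 → 5² + 3² + 3² + 10² = 25 + 9 + 9 + 100 = 143
143 = (11,11)_12 → 11² + 11² = 121 + 121 = 242
242 = (1,8,2)_12 → 1² + 8² + 2² = 1 + 64 + 4 = 69
69 = (5,9)_12 → 5² + 9² = 25 + 81 = 106
106 = (8,10)_12 → 8² + 10² = 64 + 100 = 164
164 = (1,1,8)_12 → 1² + 1² + 8² = 1 + 1 + 64 = 66
66 = (5,6)_12 → 5² + 6² = 25 + 36 = 61

61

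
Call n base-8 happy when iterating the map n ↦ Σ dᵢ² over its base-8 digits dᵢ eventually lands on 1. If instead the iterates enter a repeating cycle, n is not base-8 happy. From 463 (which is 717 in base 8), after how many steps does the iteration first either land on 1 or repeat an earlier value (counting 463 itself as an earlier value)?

4

463 = (7,1,7)_8 → 7² + 1² + 7² = 49 + 1 + 49 = 99
99 = (1,4,3)_8 → 1² + 4² + 3² = 1 + 16 + 9 = 26
26 = (3,2)_8 → 3² + 2² = 9 + 4 = 13
13 = (1,5)_8 → 1² + 5² = 1 + 25 = 26  — 26 repeats.
That took 4 steps.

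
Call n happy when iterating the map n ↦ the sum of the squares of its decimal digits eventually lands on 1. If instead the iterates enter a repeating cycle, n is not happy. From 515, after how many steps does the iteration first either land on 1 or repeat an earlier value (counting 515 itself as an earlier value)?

515 → 5² + 1² + 5² = 51
51 → 5² + 1² = 26
26 → 2² + 6² = 40
40 → 4² + 0² = 16
16 → 1² + 6² = 37
37 → 3² + 7² = 58
58 → 5² + 8² = 89
89 → 8² + 9² = 145
145 → 1² + 4² + 5² = 42
42 → 4² + 2² = 20
20 → 2² + 0² = 4
4 → 4² = 16  — 16 repeats.
That took 12 steps.

12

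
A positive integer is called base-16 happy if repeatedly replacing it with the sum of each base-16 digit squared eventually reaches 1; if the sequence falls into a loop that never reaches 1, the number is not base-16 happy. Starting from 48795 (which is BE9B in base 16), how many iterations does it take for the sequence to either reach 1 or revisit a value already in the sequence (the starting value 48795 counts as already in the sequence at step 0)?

48795 = (11,14,9,11)_16 → 11² + 14² + 9² + 11² = 121 + 196 + 81 + 121 = 519
519 = (2,0,7)_16 → 2² + 0² + 7² = 4 + 0 + 49 = 53
53 = (3,5)_16 → 3² + 5² = 9 + 25 = 34
34 = (2,2)_16 → 2² + 2² = 4 + 4 = 8
8 = (8)_16 → 8² = 64
64 = (4,0)_16 → 4² + 0² = 16 + 0 = 16
16 = (1,0)_16 → 1² + 0² = 1 + 0 = 1  — reached 1.
That took 7 steps.

7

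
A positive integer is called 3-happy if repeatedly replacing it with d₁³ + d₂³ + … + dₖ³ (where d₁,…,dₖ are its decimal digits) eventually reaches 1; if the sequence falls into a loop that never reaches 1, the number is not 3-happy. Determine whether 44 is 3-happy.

not 3-happy

44 → 4³ + 4³ = 64 + 64 = 128
128 → 1³ + 2³ + 8³ = 1 + 8 + 512 = 521
521 → 5³ + 2³ + 1³ = 125 + 8 + 1 = 134
134 → 1³ + 3³ + 4³ = 1 + 27 + 64 = 92
92 → 9³ + 2³ = 729 + 8 = 737
737 → 7³ + 3³ + 7³ = 343 + 27 + 343 = 713
713 → 7³ + 1³ + 3³ = 343 + 1 + 27 = 371
371 → 3³ + 7³ + 1³ = 27 + 343 + 1 = 371  — 371 already seen; the sequence cycles without reaching 1.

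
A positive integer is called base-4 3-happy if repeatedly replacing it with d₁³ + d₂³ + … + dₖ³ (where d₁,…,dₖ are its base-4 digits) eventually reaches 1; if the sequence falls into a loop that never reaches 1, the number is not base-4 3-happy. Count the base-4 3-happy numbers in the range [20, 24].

20: 20 → 2 → 8 → 8  — not base-4 3-happy
21: 21 → 3 → 27 → 36 → 9 → 9  — not base-4 3-happy
22: 22 → 10 → 16 → 1  — base-4 3-happy
23: 23 → 29 → 29  — not base-4 3-happy
24: 24 → 9 → 9  — not base-4 3-happy
base-4 3-happy: 22

1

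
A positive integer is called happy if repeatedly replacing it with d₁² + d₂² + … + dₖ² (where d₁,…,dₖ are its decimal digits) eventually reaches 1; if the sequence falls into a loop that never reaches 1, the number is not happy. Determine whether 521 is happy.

521 → 5² + 2² + 1² = 25 + 4 + 1 = 30
30 → 3² + 0² = 9 + 0 = 9
9 → 9² = 81
81 → 8² + 1² = 64 + 1 = 65
65 → 6² + 5² = 36 + 25 = 61
61 → 6² + 1² = 36 + 1 = 37
37 → 3² + 7² = 9 + 49 = 58
58 → 5² + 8² = 25 + 64 = 89
89 → 8² + 9² = 64 + 81 = 145
145 → 1² + 4² + 5² = 1 + 16 + 25 = 42
42 → 4² + 2² = 16 + 4 = 20
20 → 2² + 0² = 4 + 0 = 4
4 → 4² = 16
16 → 1² + 6² = 1 + 36 = 37  — 37 already seen; the sequence cycles without reaching 1.

not happy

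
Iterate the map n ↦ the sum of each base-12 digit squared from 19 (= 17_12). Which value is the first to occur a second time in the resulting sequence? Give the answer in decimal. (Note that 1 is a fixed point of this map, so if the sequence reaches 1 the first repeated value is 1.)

50

19 = (1,7)_12 → 1² + 7² = 50
50 = (4,2)_12 → 4² + 2² = 20
20 = (1,8)_12 → 1² + 8² = 65
65 = (5,5)_12 → 5² + 5² = 50  — 50 already appeared earlier.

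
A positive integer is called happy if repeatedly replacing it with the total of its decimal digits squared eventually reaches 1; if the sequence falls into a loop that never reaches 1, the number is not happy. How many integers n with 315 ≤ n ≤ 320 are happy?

2

315: 315 → 35 → 34 → 25 → 29 → 85 → 89 → 145 → 42 → 20 → 4 → 16 → 37 → 58 → 89  — not happy
316: 316 → 46 → 52 → 29 → 85 → 89 → 145 → 42 → 20 → 4 → 16 → 37 → 58 → 89  — not happy
317: 317 → 59 → 106 → 37 → 58 → 89 → 145 → 42 → 20 → 4 → 16 → 37  — not happy
318: 318 → 74 → 65 → 61 → 37 → 58 → 89 → 145 → 42 → 20 → 4 → 16 → 37  — not happy
319: 319 → 91 → 82 → 68 → 100 → 1  — happy
320: 320 → 13 → 10 → 1  — happy
happy: 319, 320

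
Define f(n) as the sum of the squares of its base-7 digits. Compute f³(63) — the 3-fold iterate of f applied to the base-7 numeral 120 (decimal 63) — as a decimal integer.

25

63 = (1,2,0)_7 → 1² + 2² + 0² = 1 + 4 + 0 = 5
5 = (5)_7 → 5² = 25
25 = (3,4)_7 → 3² + 4² = 9 + 16 = 25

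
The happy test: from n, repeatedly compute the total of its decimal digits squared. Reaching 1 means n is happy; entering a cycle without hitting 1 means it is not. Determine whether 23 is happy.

happy

23 → 2² + 3² = 13
13 → 1² + 3² = 10
10 → 1² + 0² = 1  — reached 1.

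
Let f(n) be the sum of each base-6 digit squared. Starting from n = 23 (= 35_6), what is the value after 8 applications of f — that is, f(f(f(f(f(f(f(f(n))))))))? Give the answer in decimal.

23 = (3,5)_6 → 3² + 5² = 9 + 25 = 34
34 = (5,4)_6 → 5² + 4² = 25 + 16 = 41
41 = (1,0,5)_6 → 1² + 0² + 5² = 1 + 0 + 25 = 26
26 = (4,2)_6 → 4² + 2² = 16 + 4 = 20
20 = (3,2)_6 → 3² + 2² = 9 + 4 = 13
13 = (2,1)_6 → 2² + 1² = 4 + 1 = 5
5 = (5)_6 → 5² = 25
25 = (4,1)_6 → 4² + 1² = 16 + 1 = 17

17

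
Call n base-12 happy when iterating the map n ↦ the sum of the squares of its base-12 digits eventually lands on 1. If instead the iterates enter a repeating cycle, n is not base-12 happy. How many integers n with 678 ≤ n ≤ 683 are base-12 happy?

1

678: 678 → 116 → 145 → 2 → 4 → 16 → 17 → 26 → 8 → 64 → 41 → 34 → 104 → 128 → 164 → 66 → 61 → 26  (repeats 26)
679: 679 → 129 → 181 → 11 → 121 → 101 → 89 → 74 → 40 → 25 → 5 → 25  (repeats 25)
680: 680 → 144 → 1  (reaches 1)
681: 681 → 161 → 27 → 13 → 2 → 4 → 16 → 17 → 26 → 8 → 64 → 41 → 34 → 104 → 128 → 164 → 66 → 61 → 26  (repeats 26)
682: 682 → 180 → 10 → 100 → 80 → 100  (repeats 100)
683: 683 → 201 → 98 → 68 → 89 → 74 → 40 → 25 → 5 → 25  (repeats 25)
base-12 happy: 680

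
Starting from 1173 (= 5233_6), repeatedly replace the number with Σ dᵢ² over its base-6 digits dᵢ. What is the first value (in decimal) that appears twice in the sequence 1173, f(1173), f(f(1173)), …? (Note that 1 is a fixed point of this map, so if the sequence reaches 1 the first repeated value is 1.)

1173 = (5,2,3,3)_6 → 5² + 2² + 3² + 3² = 47
47 = (1,1,5)_6 → 1² + 1² + 5² = 27
27 = (4,3)_6 → 4² + 3² = 25
25 = (4,1)_6 → 4² + 1² = 17
17 = (2,5)_6 → 2² + 5² = 29
29 = (4,5)_6 → 4² + 5² = 41
41 = (1,0,5)_6 → 1² + 0² + 5² = 26
26 = (4,2)_6 → 4² + 2² = 20
20 = (3,2)_6 → 3² + 2² = 13
13 = (2,1)_6 → 2² + 1² = 5
5 = (5)_6 → 5² = 25  — 25 already appeared earlier.

25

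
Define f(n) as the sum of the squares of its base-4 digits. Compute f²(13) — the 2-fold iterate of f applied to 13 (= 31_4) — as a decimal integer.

8

13 = (3,1)_4 → 3² + 1² = 9 + 1 = 10
10 = (2,2)_4 → 2² + 2² = 4 + 4 = 8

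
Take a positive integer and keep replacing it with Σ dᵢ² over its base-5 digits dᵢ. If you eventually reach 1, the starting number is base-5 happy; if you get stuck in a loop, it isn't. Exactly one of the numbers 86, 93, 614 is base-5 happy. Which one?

93

86: 86 → 14 → 20 → 16 → 10 → 4 → 16  — repeats 16 (not base-5 happy)
93: 93 → 27 → 5 → 1  — reaches 1 (base-5 happy)
614: 614 → 52 → 8 → 10 → 4 → 16 → 10  — repeats 10 (not base-5 happy)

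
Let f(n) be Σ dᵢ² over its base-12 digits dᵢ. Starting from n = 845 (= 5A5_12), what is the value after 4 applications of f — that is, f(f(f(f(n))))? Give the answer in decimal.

100

845 = (5,10,5)_12 → 5² + 10² + 5² = 25 + 100 + 25 = 150
150 = (1,0,6)_12 → 1² + 0² + 6² = 1 + 0 + 36 = 37
37 = (3,1)_12 → 3² + 1² = 9 + 1 = 10
10 = (10)_12 → 10² = 100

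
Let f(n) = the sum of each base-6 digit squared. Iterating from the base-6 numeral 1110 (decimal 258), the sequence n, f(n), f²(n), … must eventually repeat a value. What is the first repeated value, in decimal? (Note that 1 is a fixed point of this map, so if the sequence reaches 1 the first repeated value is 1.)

17

258 = (1,1,1,0)_6 → 1² + 1² + 1² + 0² = 1 + 1 + 1 + 0 = 3
3 = (3)_6 → 3² = 9
9 = (1,3)_6 → 1² + 3² = 1 + 9 = 10
10 = (1,4)_6 → 1² + 4² = 1 + 16 = 17
17 = (2,5)_6 → 2² + 5² = 4 + 25 = 29
29 = (4,5)_6 → 4² + 5² = 16 + 25 = 41
41 = (1,0,5)_6 → 1² + 0² + 5² = 1 + 0 + 25 = 26
26 = (4,2)_6 → 4² + 2² = 16 + 4 = 20
20 = (3,2)_6 → 3² + 2² = 9 + 4 = 13
13 = (2,1)_6 → 2² + 1² = 4 + 1 = 5
5 = (5)_6 → 5² = 25
25 = (4,1)_6 → 4² + 1² = 16 + 1 = 17  — 17 already appeared earlier.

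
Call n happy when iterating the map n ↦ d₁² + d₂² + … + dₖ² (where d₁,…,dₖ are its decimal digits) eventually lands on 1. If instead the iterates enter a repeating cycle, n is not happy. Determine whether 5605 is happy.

happy

5605 → 5² + 6² + 0² + 5² = 25 + 36 + 0 + 25 = 86
86 → 8² + 6² = 64 + 36 = 100
100 → 1² + 0² + 0² = 1 + 0 + 0 = 1  — reached 1.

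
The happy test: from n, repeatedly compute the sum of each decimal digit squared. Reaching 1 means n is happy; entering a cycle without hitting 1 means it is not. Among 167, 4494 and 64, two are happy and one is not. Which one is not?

64

167: 167 → 86 → 100 → 1  — reaches 1 (happy)
4494: 4494 → 129 → 86 → 100 → 1  — reaches 1 (happy)
64: 64 → 52 → 29 → 85 → 89 → 145 → 42 → 20 → 4 → 16 → 37 → 58 → 89  — repeats 89 (not happy)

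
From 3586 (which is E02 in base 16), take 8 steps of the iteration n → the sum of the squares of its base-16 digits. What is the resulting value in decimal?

13

3586 = (14,0,2)_16 → 14² + 0² + 2² = 200
200 = (12,8)_16 → 12² + 8² = 208
208 = (13,0)_16 → 13² + 0² = 169
169 = (10,9)_16 → 10² + 9² = 181
181 = (11,5)_16 → 11² + 5² = 146
146 = (9,2)_16 → 9² + 2² = 85
85 = (5,5)_16 → 5² + 5² = 50
50 = (3,2)_16 → 3² + 2² = 13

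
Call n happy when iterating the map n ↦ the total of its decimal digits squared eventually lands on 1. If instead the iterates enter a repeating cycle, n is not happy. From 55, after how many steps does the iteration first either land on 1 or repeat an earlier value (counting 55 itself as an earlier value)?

55 → 5² + 5² = 25 + 25 = 50
50 → 5² + 0² = 25 + 0 = 25
25 → 2² + 5² = 4 + 25 = 29
29 → 2² + 9² = 4 + 81 = 85
85 → 8² + 5² = 64 + 25 = 89
89 → 8² + 9² = 64 + 81 = 145
145 → 1² + 4² + 5² = 1 + 16 + 25 = 42
42 → 4² + 2² = 16 + 4 = 20
20 → 2² + 0² = 4 + 0 = 4
4 → 4² = 16
16 → 1² + 6² = 1 + 36 = 37
37 → 3² + 7² = 9 + 49 = 58
58 → 5² + 8² = 25 + 64 = 89  — 89 repeats.
That took 13 steps.

13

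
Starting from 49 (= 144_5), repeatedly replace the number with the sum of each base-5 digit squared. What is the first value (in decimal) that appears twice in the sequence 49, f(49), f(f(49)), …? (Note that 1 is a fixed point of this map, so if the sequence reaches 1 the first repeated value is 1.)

49 = (1,4,4)_5 → 1² + 4² + 4² = 33
33 = (1,1,3)_5 → 1² + 1² + 3² = 11
11 = (2,1)_5 → 2² + 1² = 5
5 = (1,0)_5 → 1² + 0² = 1  — reached the fixed point 1.
1 → 1, so 1 is the first repeated value.

1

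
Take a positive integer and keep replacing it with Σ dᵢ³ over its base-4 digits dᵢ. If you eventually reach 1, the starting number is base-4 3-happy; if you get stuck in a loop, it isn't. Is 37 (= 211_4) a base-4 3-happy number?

base-4 3-happy

37 = (2,1,1)_4 → 2³ + 1³ + 1³ = 8 + 1 + 1 = 10
10 = (2,2)_4 → 2³ + 2³ = 8 + 8 = 16
16 = (1,0,0)_4 → 1³ + 0³ + 0³ = 1 + 0 + 0 = 1  — reached 1.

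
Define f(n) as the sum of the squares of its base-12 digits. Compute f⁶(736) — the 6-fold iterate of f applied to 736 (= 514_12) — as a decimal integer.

20

736 = (5,1,4)_12 → 5² + 1² + 4² = 42
42 = (3,6)_12 → 3² + 6² = 45
45 = (3,9)_12 → 3² + 9² = 90
90 = (7,6)_12 → 7² + 6² = 85
85 = (7,1)_12 → 7² + 1² = 50
50 = (4,2)_12 → 4² + 2² = 20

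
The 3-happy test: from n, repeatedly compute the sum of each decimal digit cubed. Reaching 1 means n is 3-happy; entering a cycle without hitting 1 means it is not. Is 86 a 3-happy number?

not 3-happy

86 → 8³ + 6³ = 728
728 → 7³ + 2³ + 8³ = 863
863 → 8³ + 6³ + 3³ = 755
755 → 7³ + 5³ + 5³ = 593
593 → 5³ + 9³ + 3³ = 881
881 → 8³ + 8³ + 1³ = 1025
1025 → 1³ + 0³ + 2³ + 5³ = 134
134 → 1³ + 3³ + 4³ = 92
92 → 9³ + 2³ = 737
737 → 7³ + 3³ + 7³ = 713
713 → 7³ + 1³ + 3³ = 371
371 → 3³ + 7³ + 1³ = 371  — 371 already seen; the sequence cycles without reaching 1.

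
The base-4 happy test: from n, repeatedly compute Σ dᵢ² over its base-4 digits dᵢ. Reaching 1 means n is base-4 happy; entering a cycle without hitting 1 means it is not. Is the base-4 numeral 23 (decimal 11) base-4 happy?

base-4 happy

11 = (2,3)_4 → 2² + 3² = 4 + 9 = 13
13 = (3,1)_4 → 3² + 1² = 9 + 1 = 10
10 = (2,2)_4 → 2² + 2² = 4 + 4 = 8
8 = (2,0)_4 → 2² + 0² = 4 + 0 = 4
4 = (1,0)_4 → 1² + 0² = 1 + 0 = 1  — reached 1.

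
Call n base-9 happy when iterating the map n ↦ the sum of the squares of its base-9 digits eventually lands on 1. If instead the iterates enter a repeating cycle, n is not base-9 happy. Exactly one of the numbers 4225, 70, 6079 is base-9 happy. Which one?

4225: 4225 → 91 → 3 → 9 → 1  — reaches 1 (base-9 happy)
70: 70 → 98 → 66 → 58 → 52 → 74 → 68 → 74  — repeats 74 (not base-9 happy)
6079: 6079 → 89 → 65 → 53 → 89  — repeats 89 (not base-9 happy)

4225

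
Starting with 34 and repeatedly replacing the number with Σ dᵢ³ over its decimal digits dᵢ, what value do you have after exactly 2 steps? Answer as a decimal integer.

730

34 → 3³ + 4³ = 91
91 → 9³ + 1³ = 730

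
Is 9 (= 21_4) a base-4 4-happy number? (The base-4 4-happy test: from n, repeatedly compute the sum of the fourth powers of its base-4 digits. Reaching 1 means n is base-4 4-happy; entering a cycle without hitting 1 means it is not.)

base-4 4-happy

9 = (2,1)_4 → 2⁴ + 1⁴ = 16 + 1 = 17
17 = (1,0,1)_4 → 1⁴ + 0⁴ + 1⁴ = 1 + 0 + 1 = 2
2 = (2)_4 → 2⁴ = 16
16 = (1,0,0)_4 → 1⁴ + 0⁴ + 0⁴ = 1 + 0 + 0 = 1  — reached 1.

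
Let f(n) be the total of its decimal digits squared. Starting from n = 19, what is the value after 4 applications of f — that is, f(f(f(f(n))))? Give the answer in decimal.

1

19 → 82
82 → 68
68 → 100
100 → 1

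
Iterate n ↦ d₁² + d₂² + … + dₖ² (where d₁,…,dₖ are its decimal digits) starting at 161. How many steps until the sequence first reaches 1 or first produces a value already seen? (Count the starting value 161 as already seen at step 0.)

11

161 → 1² + 6² + 1² = 1 + 36 + 1 = 38
38 → 3² + 8² = 9 + 64 = 73
73 → 7² + 3² = 49 + 9 = 58
58 → 5² + 8² = 25 + 64 = 89
89 → 8² + 9² = 64 + 81 = 145
145 → 1² + 4² + 5² = 1 + 16 + 25 = 42
42 → 4² + 2² = 16 + 4 = 20
20 → 2² + 0² = 4 + 0 = 4
4 → 4² = 16
16 → 1² + 6² = 1 + 36 = 37
37 → 3² + 7² = 9 + 49 = 58  — 58 repeats.
That took 11 steps.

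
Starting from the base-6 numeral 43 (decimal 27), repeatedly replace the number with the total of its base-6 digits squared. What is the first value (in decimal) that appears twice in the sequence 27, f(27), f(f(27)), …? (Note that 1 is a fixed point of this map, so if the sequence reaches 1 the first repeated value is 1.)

25

27 = (4,3)_6 → 4² + 3² = 16 + 9 = 25
25 = (4,1)_6 → 4² + 1² = 16 + 1 = 17
17 = (2,5)_6 → 2² + 5² = 4 + 25 = 29
29 = (4,5)_6 → 4² + 5² = 16 + 25 = 41
41 = (1,0,5)_6 → 1² + 0² + 5² = 1 + 0 + 25 = 26
26 = (4,2)_6 → 4² + 2² = 16 + 4 = 20
20 = (3,2)_6 → 3² + 2² = 9 + 4 = 13
13 = (2,1)_6 → 2² + 1² = 4 + 1 = 5
5 = (5)_6 → 5² = 25  — 25 already appeared earlier.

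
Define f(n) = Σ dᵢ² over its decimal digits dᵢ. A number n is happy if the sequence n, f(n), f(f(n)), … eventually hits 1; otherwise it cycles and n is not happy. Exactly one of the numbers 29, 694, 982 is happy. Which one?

694

29: 29 → 85 → 89 → 145 → 42 → 20 → 4 → 16 → 37 → 58 → 89  — repeats 89 (not happy)
694: 694 → 133 → 19 → 82 → 68 → 100 → 1  — reaches 1 (happy)
982: 982 → 149 → 98 → 145 → 42 → 20 → 4 → 16 → 37 → 58 → 89 → 145  — repeats 145 (not happy)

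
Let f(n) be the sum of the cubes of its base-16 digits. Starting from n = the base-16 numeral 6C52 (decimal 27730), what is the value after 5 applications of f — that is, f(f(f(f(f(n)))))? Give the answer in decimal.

1072

27730 = (6,12,5,2)_16 → 2077
2077 = (8,1,13)_16 → 2710
2710 = (10,9,6)_16 → 1945
1945 = (7,9,9)_16 → 1801
1801 = (7,0,9)_16 → 1072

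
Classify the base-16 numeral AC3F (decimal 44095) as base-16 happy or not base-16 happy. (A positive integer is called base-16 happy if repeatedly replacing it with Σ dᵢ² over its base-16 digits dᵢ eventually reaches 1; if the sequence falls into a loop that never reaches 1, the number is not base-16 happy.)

44095 = (10,12,3,15)_16 → 10² + 12² + 3² + 15² = 478
478 = (1,13,14)_16 → 1² + 13² + 14² = 366
366 = (1,6,14)_16 → 1² + 6² + 14² = 233
233 = (14,9)_16 → 14² + 9² = 277
277 = (1,1,5)_16 → 1² + 1² + 5² = 27
27 = (1,11)_16 → 1² + 11² = 122
122 = (7,10)_16 → 7² + 10² = 149
149 = (9,5)_16 → 9² + 5² = 106
106 = (6,10)_16 → 6² + 10² = 136
136 = (8,8)_16 → 8² + 8² = 128
128 = (8,0)_16 → 8² + 0² = 64
64 = (4,0)_16 → 4² + 0² = 16
16 = (1,0)_16 → 1² + 0² = 1  — reached 1.

base-16 happy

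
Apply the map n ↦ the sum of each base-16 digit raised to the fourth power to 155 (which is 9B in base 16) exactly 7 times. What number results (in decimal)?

155 = (9,11)_16 → 9⁴ + 11⁴ = 6561 + 14641 = 21202
21202 = (5,2,13,2)_16 → 5⁴ + 2⁴ + 13⁴ + 2⁴ = 625 + 16 + 28561 + 16 = 29218
29218 = (7,2,2,2)_16 → 7⁴ + 2⁴ + 2⁴ + 2⁴ = 2401 + 16 + 16 + 16 = 2449
2449 = (9,9,1)_16 → 9⁴ + 9⁴ + 1⁴ = 6561 + 6561 + 1 = 13123
13123 = (3,3,4,3)_16 → 3⁴ + 3⁴ + 4⁴ + 3⁴ = 81 + 81 + 256 + 81 = 499
499 = (1,15,3)_16 → 1⁴ + 15⁴ + 3⁴ = 1 + 50625 + 81 = 50707
50707 = (12,6,1,3)_16 → 12⁴ + 6⁴ + 1⁴ + 3⁴ = 20736 + 1296 + 1 + 81 = 22114

22114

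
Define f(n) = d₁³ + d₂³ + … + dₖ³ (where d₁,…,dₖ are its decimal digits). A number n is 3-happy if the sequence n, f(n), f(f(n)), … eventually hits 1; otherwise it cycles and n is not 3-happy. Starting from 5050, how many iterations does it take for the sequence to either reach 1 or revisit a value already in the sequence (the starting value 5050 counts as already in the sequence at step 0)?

4

5050 → 5³ + 0³ + 5³ + 0³ = 125 + 0 + 125 + 0 = 250
250 → 2³ + 5³ + 0³ = 8 + 125 + 0 = 133
133 → 1³ + 3³ + 3³ = 1 + 27 + 27 = 55
55 → 5³ + 5³ = 125 + 125 = 250  — 250 repeats.
That took 4 steps.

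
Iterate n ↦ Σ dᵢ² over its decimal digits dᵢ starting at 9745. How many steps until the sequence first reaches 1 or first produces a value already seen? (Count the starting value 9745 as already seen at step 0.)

13

9745 → 9² + 7² + 4² + 5² = 81 + 49 + 16 + 25 = 171
171 → 1² + 7² + 1² = 1 + 49 + 1 = 51
51 → 5² + 1² = 25 + 1 = 26
26 → 2² + 6² = 4 + 36 = 40
40 → 4² + 0² = 16 + 0 = 16
16 → 1² + 6² = 1 + 36 = 37
37 → 3² + 7² = 9 + 49 = 58
58 → 5² + 8² = 25 + 64 = 89
89 → 8² + 9² = 64 + 81 = 145
145 → 1² + 4² + 5² = 1 + 16 + 25 = 42
42 → 4² + 2² = 16 + 4 = 20
20 → 2² + 0² = 4 + 0 = 4
4 → 4² = 16  — 16 repeats.
That took 13 steps.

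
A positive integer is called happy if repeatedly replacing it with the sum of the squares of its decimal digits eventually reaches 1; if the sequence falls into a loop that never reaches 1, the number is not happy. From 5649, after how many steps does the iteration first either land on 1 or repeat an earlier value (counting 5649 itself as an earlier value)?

14

5649 → 158
158 → 90
90 → 81
81 → 65
65 → 61
61 → 37
37 → 58
58 → 89
89 → 145
145 → 42
42 → 20
20 → 4
4 → 16
16 → 37  — 37 repeats.
That took 14 steps.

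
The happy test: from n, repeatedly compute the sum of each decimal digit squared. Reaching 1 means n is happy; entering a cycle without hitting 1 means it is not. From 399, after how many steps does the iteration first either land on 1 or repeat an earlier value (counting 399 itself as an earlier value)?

13

399 → 3² + 9² + 9² = 171
171 → 1² + 7² + 1² = 51
51 → 5² + 1² = 26
26 → 2² + 6² = 40
40 → 4² + 0² = 16
16 → 1² + 6² = 37
37 → 3² + 7² = 58
58 → 5² + 8² = 89
89 → 8² + 9² = 145
145 → 1² + 4² + 5² = 42
42 → 4² + 2² = 20
20 → 2² + 0² = 4
4 → 4² = 16  — 16 repeats.
That took 13 steps.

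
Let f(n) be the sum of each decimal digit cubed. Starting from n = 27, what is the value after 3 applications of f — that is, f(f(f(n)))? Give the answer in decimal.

27 → 351
351 → 153
153 → 153

153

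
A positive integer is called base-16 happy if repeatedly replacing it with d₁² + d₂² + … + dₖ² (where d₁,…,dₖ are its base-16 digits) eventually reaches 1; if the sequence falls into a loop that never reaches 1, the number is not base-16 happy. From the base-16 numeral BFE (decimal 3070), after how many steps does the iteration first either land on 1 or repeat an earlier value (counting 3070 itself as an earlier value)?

3070 = (11,15,14)_16 → 542
542 = (2,1,14)_16 → 201
201 = (12,9)_16 → 225
225 = (14,1)_16 → 197
197 = (12,5)_16 → 169
169 = (10,9)_16 → 181
181 = (11,5)_16 → 146
146 = (9,2)_16 → 85
85 = (5,5)_16 → 50
50 = (3,2)_16 → 13
13 = (13)_16 → 169  — 169 repeats.
That took 11 steps.

11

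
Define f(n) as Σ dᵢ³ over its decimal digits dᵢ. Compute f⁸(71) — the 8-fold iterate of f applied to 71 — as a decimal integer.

71 → 7³ + 1³ = 343 + 1 = 344
344 → 3³ + 4³ + 4³ = 27 + 64 + 64 = 155
155 → 1³ + 5³ + 5³ = 1 + 125 + 125 = 251
251 → 2³ + 5³ + 1³ = 8 + 125 + 1 = 134
134 → 1³ + 3³ + 4³ = 1 + 27 + 64 = 92
92 → 9³ + 2³ = 729 + 8 = 737
737 → 7³ + 3³ + 7³ = 343 + 27 + 343 = 713
713 → 7³ + 1³ + 3³ = 343 + 1 + 27 = 371

371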